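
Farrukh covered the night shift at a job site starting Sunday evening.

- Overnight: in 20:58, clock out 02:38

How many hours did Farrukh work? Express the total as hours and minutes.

5 h 40 min

Overnight: 20:58 → midnight = 3 h 2 min; midnight → 02:38 = 2 h 38 min; span 5 h 40 min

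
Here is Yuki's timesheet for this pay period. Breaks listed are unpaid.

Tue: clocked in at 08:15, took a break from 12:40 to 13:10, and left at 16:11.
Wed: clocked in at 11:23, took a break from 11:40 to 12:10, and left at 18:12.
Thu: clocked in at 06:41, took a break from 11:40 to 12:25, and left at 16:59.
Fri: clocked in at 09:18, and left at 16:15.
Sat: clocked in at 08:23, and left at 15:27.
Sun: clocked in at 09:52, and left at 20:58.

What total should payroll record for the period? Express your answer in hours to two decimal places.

48.42 hours

Tue: 08:15–16:11 = 7 h 56 min; less 30 min break → 7 h 26 min
Wed: 11:23–18:12 = 6 h 49 min; less 30 min break → 6 h 19 min
Thu: 06:41–16:59 = 10 h 18 min; less 45 min break → 9 h 33 min
Fri: 09:18–16:15 = 6 h 57 min
Sat: 08:23–15:27 = 7 h 4 min
Sun: 09:52–20:58 = 11 h 6 min
Total: 7 h 26 min + 6 h 19 min + 9 h 33 min + 6 h 57 min + 7 h 4 min + 11 h 6 min = 48 h 25 min.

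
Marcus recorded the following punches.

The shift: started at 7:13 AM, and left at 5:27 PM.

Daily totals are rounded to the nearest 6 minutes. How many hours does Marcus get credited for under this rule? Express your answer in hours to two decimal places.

The shift: 7:13 AM–5:27 PM = 10 h 14 min → rounds to 10 h 12 min

10.20 hours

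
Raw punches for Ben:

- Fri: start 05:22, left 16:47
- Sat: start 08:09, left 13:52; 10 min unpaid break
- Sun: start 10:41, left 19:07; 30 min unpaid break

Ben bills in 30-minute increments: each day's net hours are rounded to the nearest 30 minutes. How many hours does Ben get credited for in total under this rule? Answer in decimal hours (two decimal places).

Fri: 05:22–16:47 = 11 h 25 min → rounds to 11 h 30 min
Sat: 08:09–13:52 = 5 h 43 min − 10 min = 5 h 33 min → rounds to 5 h 30 min
Sun: 10:41–19:07 = 8 h 26 min − 30 min = 7 h 56 min → rounds to 8 h 0 min
Total credited: 25 h 0 min.

25.00 hours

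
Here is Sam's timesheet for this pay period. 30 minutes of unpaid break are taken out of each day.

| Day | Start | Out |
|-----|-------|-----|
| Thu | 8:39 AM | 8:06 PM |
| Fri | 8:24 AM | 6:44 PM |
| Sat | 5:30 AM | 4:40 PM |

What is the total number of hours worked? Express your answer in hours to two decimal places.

Thu: 8:39 AM–8:06 PM = 11 h 27 min; less 30 min break → 10 h 57 min
Fri: 8:24 AM–6:44 PM = 10 h 20 min; less 30 min break → 9 h 50 min
Sat: 5:30 AM–4:40 PM = 11 h 10 min; less 30 min break → 10 h 40 min
Total: 10 h 57 min + 9 h 50 min + 10 h 40 min = 31 h 27 min.

31.45 hours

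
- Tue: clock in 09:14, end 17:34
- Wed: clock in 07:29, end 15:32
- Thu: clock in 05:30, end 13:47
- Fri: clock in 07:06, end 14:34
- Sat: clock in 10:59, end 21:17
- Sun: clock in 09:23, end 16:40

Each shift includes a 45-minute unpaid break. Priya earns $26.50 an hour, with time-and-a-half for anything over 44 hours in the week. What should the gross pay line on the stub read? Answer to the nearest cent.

Tue: 09:14–17:34 = 8 h 20 min; less 45 min break → 7 h 35 min
Wed: 07:29–15:32 = 8 h 3 min; less 45 min break → 7 h 18 min
Thu: 05:30–13:47 = 8 h 17 min; less 45 min break → 7 h 32 min
Fri: 07:06–14:34 = 7 h 28 min; less 45 min break → 6 h 43 min
Sat: 10:59–21:17 = 10 h 18 min; less 45 min break → 9 h 33 min
Sun: 09:23–16:40 = 7 h 17 min; less 45 min break → 6 h 32 min
Total worked: 45 h 13 min = 2713 min.
Regular 44 h 0 min = 2640 min at $26.50/h; overtime 1 h 13 min = 73 min at $39.75/h.
Pay = (2640 × $26.50 + 73 × $39.75) ÷ 60 = $1214.36.

$1214.36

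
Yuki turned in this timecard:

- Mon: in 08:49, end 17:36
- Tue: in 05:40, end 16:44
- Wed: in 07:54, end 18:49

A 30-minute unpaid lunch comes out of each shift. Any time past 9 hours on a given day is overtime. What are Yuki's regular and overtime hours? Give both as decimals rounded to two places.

Mon: 08:49–17:36 = 8 h 47 min; less 30 min break → 8 h 17 min
Tue: 05:40–16:44 = 11 h 4 min; less 30 min break → 10 h 34 min
Wed: 07:54–18:49 = 10 h 55 min; less 30 min break → 10 h 25 min
Mon reg 8 h 17 min / OT 0 h 0 min; Tue reg 9 h 0 min / OT 1 h 34 min; Wed reg 9 h 0 min / OT 1 h 25 min.
Totals: regular 26 h 17 min, overtime 2 h 59 min.

Regular 26.28 hours, overtime 2.98 hours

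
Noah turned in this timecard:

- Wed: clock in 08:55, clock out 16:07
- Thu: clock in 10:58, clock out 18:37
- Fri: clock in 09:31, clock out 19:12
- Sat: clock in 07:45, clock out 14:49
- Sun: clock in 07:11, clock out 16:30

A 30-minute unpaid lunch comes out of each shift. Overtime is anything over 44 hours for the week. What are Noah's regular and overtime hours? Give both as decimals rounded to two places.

Regular 38.42 hours, overtime 0.00 hours

Wed: 08:55–16:07 = 7 h 12 min; less 30 min break → 6 h 42 min
Thu: 10:58–18:37 = 7 h 39 min; less 30 min break → 7 h 9 min
Fri: 09:31–19:12 = 9 h 41 min; less 30 min break → 9 h 11 min
Sat: 07:45–14:49 = 7 h 4 min; less 30 min break → 6 h 34 min
Sun: 07:11–16:30 = 9 h 19 min; less 30 min break → 8 h 49 min
Total worked: 38 h 25 min = 38.42 h.
Threshold 44 h → overtime 0 h 0 min, regular 38 h 25 min.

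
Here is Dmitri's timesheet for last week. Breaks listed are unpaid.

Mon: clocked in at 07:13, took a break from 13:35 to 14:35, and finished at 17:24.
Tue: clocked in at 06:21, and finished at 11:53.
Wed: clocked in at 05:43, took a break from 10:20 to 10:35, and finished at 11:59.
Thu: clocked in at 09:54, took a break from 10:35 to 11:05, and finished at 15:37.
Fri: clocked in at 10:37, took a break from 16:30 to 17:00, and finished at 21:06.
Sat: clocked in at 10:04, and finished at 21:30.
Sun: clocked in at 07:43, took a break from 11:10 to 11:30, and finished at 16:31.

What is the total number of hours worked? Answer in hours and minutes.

Mon: 07:13–17:24 = 10 h 11 min; less 60 min break → 9 h 11 min
Tue: 06:21–11:53 = 5 h 32 min
Wed: 05:43–11:59 = 6 h 16 min; less 15 min break → 6 h 1 min
Thu: 09:54–15:37 = 5 h 43 min; less 30 min break → 5 h 13 min
Fri: 10:37–21:06 = 10 h 29 min; less 30 min break → 9 h 59 min
Sat: 10:04–21:30 = 11 h 26 min
Sun: 07:43–16:31 = 8 h 48 min; less 20 min break → 8 h 28 min
Total: 9 h 11 min + 5 h 32 min + 6 h 1 min + 5 h 13 min + 9 h 59 min + 11 h 26 min + 8 h 28 min = 55 h 50 min.

55 h 50 min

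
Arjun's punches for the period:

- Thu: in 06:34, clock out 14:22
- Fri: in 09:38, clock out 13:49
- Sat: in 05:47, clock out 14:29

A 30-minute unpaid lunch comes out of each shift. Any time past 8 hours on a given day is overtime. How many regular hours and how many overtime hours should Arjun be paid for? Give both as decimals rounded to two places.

Thu: 06:34–14:22 = 7 h 48 min; less 30 min break → 7 h 18 min
Fri: 09:38–13:49 = 4 h 11 min; less 30 min break → 3 h 41 min
Sat: 05:47–14:29 = 8 h 42 min; less 30 min break → 8 h 12 min
Thu reg 7 h 18 min / OT 0 h 0 min; Fri reg 3 h 41 min / OT 0 h 0 min; Sat reg 8 h 0 min / OT 0 h 12 min.
Totals: regular 18 h 59 min, overtime 0 h 12 min.

Regular 18.98 hours, overtime 0.20 hours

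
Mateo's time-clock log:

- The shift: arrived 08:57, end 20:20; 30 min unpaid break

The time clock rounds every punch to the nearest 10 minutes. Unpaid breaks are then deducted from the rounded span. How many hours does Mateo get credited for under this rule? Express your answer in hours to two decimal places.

10.83 hours

The shift: in 08:57→09:00, out 20:20→20:20; 11 h 20 min − 30 min = 10 h 50 min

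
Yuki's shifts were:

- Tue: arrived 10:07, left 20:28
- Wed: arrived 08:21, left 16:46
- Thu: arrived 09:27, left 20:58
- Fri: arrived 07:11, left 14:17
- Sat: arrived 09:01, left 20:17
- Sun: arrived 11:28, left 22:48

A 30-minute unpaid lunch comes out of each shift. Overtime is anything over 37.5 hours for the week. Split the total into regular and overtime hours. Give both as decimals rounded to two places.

Regular 37.50 hours, overtime 19.48 hours

Tue: 10:07–20:28 = 10 h 21 min; less 30 min break → 9 h 51 min
Wed: 08:21–16:46 = 8 h 25 min; less 30 min break → 7 h 55 min
Thu: 09:27–20:58 = 11 h 31 min; less 30 min break → 11 h 1 min
Fri: 07:11–14:17 = 7 h 6 min; less 30 min break → 6 h 36 min
Sat: 09:01–20:17 = 11 h 16 min; less 30 min break → 10 h 46 min
Sun: 11:28–22:48 = 11 h 20 min; less 30 min break → 10 h 50 min
Total worked: 56 h 59 min = 56.98 h.
Threshold 37.5 h → overtime 19 h 29 min, regular 37 h 30 min.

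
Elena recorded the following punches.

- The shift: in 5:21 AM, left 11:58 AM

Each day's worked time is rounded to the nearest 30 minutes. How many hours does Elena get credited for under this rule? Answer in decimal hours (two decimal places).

6.50 hours

The shift: 5:21 AM–11:58 AM = 6 h 37 min → rounds to 6 h 30 min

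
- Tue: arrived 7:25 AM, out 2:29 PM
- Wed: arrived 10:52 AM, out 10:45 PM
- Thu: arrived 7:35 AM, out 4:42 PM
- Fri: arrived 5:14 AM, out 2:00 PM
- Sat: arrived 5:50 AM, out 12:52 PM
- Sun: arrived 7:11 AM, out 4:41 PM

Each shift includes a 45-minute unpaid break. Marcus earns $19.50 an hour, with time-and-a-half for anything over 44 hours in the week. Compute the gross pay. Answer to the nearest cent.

$1000.35

Tue: 7:25 AM–2:29 PM = 7 h 4 min; less 45 min break → 6 h 19 min
Wed: 10:52 AM–10:45 PM = 11 h 53 min; less 45 min break → 11 h 8 min
Thu: 7:35 AM–4:42 PM = 9 h 7 min; less 45 min break → 8 h 22 min
Fri: 5:14 AM–2:00 PM = 8 h 46 min; less 45 min break → 8 h 1 min
Sat: 5:50 AM–12:52 PM = 7 h 2 min; less 45 min break → 6 h 17 min
Sun: 7:11 AM–4:41 PM = 9 h 30 min; less 45 min break → 8 h 45 min
Total worked: 48 h 52 min = 2932 min.
Regular 44 h 0 min = 2640 min at $19.50/h; overtime 4 h 52 min = 292 min at $29.25/h.
Pay = (2640 × $19.50 + 292 × $29.25) ÷ 60 = $1000.35.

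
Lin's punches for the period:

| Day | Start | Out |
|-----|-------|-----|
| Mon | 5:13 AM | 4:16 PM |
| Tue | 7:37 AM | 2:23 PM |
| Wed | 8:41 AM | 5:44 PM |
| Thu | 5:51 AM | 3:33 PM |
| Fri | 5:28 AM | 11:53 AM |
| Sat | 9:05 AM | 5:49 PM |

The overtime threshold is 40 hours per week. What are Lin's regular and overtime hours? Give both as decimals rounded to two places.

Regular 40.00 hours, overtime 11.72 hours

Mon: 5:13 AM–4:16 PM = 11 h 3 min
Tue: 7:37 AM–2:23 PM = 6 h 46 min
Wed: 8:41 AM–5:44 PM = 9 h 3 min
Thu: 5:51 AM–3:33 PM = 9 h 42 min
Fri: 5:28 AM–11:53 AM = 6 h 25 min
Sat: 9:05 AM–5:49 PM = 8 h 44 min
Total worked: 51 h 43 min = 51.72 h.
Threshold 40 h → overtime 11 h 43 min, regular 40 h 0 min.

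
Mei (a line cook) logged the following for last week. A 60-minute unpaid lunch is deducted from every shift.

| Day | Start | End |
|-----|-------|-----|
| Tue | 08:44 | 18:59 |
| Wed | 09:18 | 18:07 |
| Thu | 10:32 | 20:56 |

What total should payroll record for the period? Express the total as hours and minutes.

26 h 28 min

Tue: 08:44–18:59 = 10 h 15 min; less 60 min break → 9 h 15 min
Wed: 09:18–18:07 = 8 h 49 min; less 60 min break → 7 h 49 min
Thu: 10:32–20:56 = 10 h 24 min; less 60 min break → 9 h 24 min
Total: 9 h 15 min + 7 h 49 min + 9 h 24 min = 26 h 28 min.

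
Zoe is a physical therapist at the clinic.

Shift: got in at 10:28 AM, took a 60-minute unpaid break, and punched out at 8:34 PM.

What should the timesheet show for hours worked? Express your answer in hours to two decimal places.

Shift: 10:28 AM–8:34 PM = 10 h 6 min; less 60 min break → 9 h 6 min

9.10 hours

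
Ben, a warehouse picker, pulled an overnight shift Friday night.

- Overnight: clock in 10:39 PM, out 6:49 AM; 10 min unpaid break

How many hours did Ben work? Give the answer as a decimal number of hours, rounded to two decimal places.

8.00 hours

Overnight: 10:39 PM → midnight = 1 h 21 min; midnight → 6:49 AM = 6 h 49 min; span 8 h 10 min; less 10 min break → 8 h 0 min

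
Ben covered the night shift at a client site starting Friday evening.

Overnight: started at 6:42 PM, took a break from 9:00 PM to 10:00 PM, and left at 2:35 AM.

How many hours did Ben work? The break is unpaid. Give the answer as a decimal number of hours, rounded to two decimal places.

6.88 hours

Overnight: 6:42 PM → midnight = 5 h 18 min; midnight → 2:35 AM = 2 h 35 min; span 7 h 53 min; less 60 min break → 6 h 53 min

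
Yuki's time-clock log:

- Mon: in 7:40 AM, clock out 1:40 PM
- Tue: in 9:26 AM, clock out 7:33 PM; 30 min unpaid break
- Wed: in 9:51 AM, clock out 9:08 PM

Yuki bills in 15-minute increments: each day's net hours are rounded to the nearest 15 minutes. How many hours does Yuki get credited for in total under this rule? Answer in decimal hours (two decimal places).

Mon: 7:40 AM–1:40 PM = 6 h 0 min → rounds to 6 h 0 min
Tue: 9:26 AM–7:33 PM = 10 h 7 min − 30 min = 9 h 37 min → rounds to 9 h 30 min
Wed: 9:51 AM–9:08 PM = 11 h 17 min → rounds to 11 h 15 min
Total credited: 26 h 45 min.

26.75 hours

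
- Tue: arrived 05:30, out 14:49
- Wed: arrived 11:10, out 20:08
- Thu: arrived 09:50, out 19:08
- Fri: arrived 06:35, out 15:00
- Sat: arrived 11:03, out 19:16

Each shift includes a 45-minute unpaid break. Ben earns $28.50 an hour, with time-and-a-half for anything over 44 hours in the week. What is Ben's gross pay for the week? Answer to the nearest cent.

Tue: 05:30–14:49 = 9 h 19 min; less 45 min break → 8 h 34 min
Wed: 11:10–20:08 = 8 h 58 min; less 45 min break → 8 h 13 min
Thu: 09:50–19:08 = 9 h 18 min; less 45 min break → 8 h 33 min
Fri: 06:35–15:00 = 8 h 25 min; less 45 min break → 7 h 40 min
Sat: 11:03–19:16 = 8 h 13 min; less 45 min break → 7 h 28 min
Total worked: 40 h 28 min = 2428 min.
Regular 40 h 28 min = 2428 min at $28.50/h; overtime 0 h 0 min = 0 min at $42.75/h.
Pay = (2428 × $28.50 + 0 × $42.75) ÷ 60 = $1153.30.

$1153.30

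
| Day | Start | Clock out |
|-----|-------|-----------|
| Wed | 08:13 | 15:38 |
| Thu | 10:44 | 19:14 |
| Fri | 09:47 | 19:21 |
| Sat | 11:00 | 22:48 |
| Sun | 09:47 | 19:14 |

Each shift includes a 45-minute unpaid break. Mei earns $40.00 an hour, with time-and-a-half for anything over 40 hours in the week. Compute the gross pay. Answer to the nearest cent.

Wed: 08:13–15:38 = 7 h 25 min; less 45 min break → 6 h 40 min
Thu: 10:44–19:14 = 8 h 30 min; less 45 min break → 7 h 45 min
Fri: 09:47–19:21 = 9 h 34 min; less 45 min break → 8 h 49 min
Sat: 11:00–22:48 = 11 h 48 min; less 45 min break → 11 h 3 min
Sun: 09:47–19:14 = 9 h 27 min; less 45 min break → 8 h 42 min
Total worked: 42 h 59 min = 2579 min.
Regular 40 h 0 min = 2400 min at $40.00/h; overtime 2 h 59 min = 179 min at $60.00/h.
Pay = (2400 × $40.00 + 179 × $60.00) ÷ 60 = $1779.00.

$1779.00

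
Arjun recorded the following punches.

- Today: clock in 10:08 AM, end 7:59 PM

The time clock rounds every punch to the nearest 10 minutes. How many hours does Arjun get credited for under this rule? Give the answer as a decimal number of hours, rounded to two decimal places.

9.83 hours

Today: in 10:08 AM→10:10 AM, out 7:59 PM→8:00 PM; 9 h 50 min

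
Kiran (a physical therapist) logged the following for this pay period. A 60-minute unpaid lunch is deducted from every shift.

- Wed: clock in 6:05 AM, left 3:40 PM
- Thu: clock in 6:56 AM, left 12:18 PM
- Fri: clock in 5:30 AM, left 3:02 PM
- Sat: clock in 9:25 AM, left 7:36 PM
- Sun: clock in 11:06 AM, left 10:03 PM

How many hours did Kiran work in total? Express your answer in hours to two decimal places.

Wed: 6:05 AM–3:40 PM = 9 h 35 min; less 60 min break → 8 h 35 min
Thu: 6:56 AM–12:18 PM = 5 h 22 min; less 60 min break → 4 h 22 min
Fri: 5:30 AM–3:02 PM = 9 h 32 min; less 60 min break → 8 h 32 min
Sat: 9:25 AM–7:36 PM = 10 h 11 min; less 60 min break → 9 h 11 min
Sun: 11:06 AM–10:03 PM = 10 h 57 min; less 60 min break → 9 h 57 min
Total: 8 h 35 min + 4 h 22 min + 8 h 32 min + 9 h 11 min + 9 h 57 min = 40 h 37 min.

40.62 hours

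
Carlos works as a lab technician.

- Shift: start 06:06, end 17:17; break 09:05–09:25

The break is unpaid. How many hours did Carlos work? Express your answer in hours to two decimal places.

10.85 hours

Shift: 06:06–17:17 = 11 h 11 min; less 20 min break → 10 h 51 min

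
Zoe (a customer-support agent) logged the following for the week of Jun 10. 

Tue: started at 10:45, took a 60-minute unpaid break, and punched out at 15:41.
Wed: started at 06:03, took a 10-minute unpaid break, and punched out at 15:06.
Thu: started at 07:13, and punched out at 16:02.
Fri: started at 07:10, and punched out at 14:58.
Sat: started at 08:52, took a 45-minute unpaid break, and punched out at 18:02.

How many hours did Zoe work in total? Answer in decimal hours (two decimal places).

Tue: 10:45–15:41 = 4 h 56 min; less 60 min break → 3 h 56 min
Wed: 06:03–15:06 = 9 h 3 min; less 10 min break → 8 h 53 min
Thu: 07:13–16:02 = 8 h 49 min
Fri: 07:10–14:58 = 7 h 48 min
Sat: 08:52–18:02 = 9 h 10 min; less 45 min break → 8 h 25 min
Total: 3 h 56 min + 8 h 53 min + 8 h 49 min + 7 h 48 min + 8 h 25 min = 37 h 51 min.

37.85 hours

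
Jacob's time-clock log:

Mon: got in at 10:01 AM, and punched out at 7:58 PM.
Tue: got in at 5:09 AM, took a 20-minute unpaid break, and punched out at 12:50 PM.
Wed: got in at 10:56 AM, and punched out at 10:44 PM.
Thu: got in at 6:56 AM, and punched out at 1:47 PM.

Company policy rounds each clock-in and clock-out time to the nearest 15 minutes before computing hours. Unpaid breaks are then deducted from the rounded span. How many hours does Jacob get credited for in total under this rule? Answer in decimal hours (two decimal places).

Mon: in 10:01 AM→10:00 AM, out 7:58 PM→8:00 PM; 10 h 0 min
Tue: in 5:09 AM→5:15 AM, out 12:50 PM→12:45 PM; 7 h 30 min − 20 min = 7 h 10 min
Wed: in 10:56 AM→11:00 AM, out 10:44 PM→10:45 PM; 11 h 45 min
Thu: in 6:56 AM→7:00 AM, out 1:47 PM→1:45 PM; 6 h 45 min
Total credited: 35 h 40 min.

35.67 hours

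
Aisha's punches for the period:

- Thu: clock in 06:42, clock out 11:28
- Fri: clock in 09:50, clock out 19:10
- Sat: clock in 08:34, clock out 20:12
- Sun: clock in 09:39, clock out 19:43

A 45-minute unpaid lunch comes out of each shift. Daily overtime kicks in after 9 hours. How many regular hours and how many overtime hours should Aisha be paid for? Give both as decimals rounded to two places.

Thu: 06:42–11:28 = 4 h 46 min; less 45 min break → 4 h 1 min
Fri: 09:50–19:10 = 9 h 20 min; less 45 min break → 8 h 35 min
Sat: 08:34–20:12 = 11 h 38 min; less 45 min break → 10 h 53 min
Sun: 09:39–19:43 = 10 h 4 min; less 45 min break → 9 h 19 min
Thu reg 4 h 1 min / OT 0 h 0 min; Fri reg 8 h 35 min / OT 0 h 0 min; Sat reg 9 h 0 min / OT 1 h 53 min; Sun reg 9 h 0 min / OT 0 h 19 min.
Totals: regular 30 h 36 min, overtime 2 h 12 min.

Regular 30.60 hours, overtime 2.20 hours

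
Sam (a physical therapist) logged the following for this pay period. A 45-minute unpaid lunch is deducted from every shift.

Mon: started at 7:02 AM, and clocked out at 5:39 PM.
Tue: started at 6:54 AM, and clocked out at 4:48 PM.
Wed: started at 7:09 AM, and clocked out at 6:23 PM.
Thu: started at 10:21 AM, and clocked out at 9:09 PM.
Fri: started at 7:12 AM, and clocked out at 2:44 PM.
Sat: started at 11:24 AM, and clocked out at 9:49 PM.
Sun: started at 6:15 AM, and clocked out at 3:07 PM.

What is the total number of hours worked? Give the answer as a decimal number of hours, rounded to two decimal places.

64.12 hours

Mon: 7:02 AM–5:39 PM = 10 h 37 min; less 45 min break → 9 h 52 min
Tue: 6:54 AM–4:48 PM = 9 h 54 min; less 45 min break → 9 h 9 min
Wed: 7:09 AM–6:23 PM = 11 h 14 min; less 45 min break → 10 h 29 min
Thu: 10:21 AM–9:09 PM = 10 h 48 min; less 45 min break → 10 h 3 min
Fri: 7:12 AM–2:44 PM = 7 h 32 min; less 45 min break → 6 h 47 min
Sat: 11:24 AM–9:49 PM = 10 h 25 min; less 45 min break → 9 h 40 min
Sun: 6:15 AM–3:07 PM = 8 h 52 min; less 45 min break → 8 h 7 min
Total: 9 h 52 min + 9 h 9 min + 10 h 29 min + 10 h 3 min + 6 h 47 min + 9 h 40 min + 8 h 7 min = 64 h 7 min.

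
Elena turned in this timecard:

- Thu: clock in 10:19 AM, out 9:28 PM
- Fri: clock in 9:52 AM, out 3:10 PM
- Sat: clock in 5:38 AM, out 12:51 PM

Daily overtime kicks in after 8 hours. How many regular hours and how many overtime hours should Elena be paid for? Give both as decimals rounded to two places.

Thu: 10:19 AM–9:28 PM = 11 h 9 min
Fri: 9:52 AM–3:10 PM = 5 h 18 min
Sat: 5:38 AM–12:51 PM = 7 h 13 min
Thu reg 8 h 0 min / OT 3 h 9 min; Fri reg 5 h 18 min / OT 0 h 0 min; Sat reg 7 h 13 min / OT 0 h 0 min.
Totals: regular 20 h 31 min, overtime 3 h 9 min.

Regular 20.52 hours, overtime 3.15 hours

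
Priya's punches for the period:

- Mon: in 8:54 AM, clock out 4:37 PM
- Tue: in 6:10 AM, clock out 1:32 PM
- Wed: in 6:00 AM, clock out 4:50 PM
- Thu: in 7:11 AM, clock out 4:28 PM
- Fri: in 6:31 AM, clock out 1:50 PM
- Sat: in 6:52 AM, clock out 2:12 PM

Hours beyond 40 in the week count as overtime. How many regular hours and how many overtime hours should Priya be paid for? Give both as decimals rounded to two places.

Regular 40.00 hours, overtime 9.85 hours

Mon: 8:54 AM–4:37 PM = 7 h 43 min
Tue: 6:10 AM–1:32 PM = 7 h 22 min
Wed: 6:00 AM–4:50 PM = 10 h 50 min
Thu: 7:11 AM–4:28 PM = 9 h 17 min
Fri: 6:31 AM–1:50 PM = 7 h 19 min
Sat: 6:52 AM–2:12 PM = 7 h 20 min
Total worked: 49 h 51 min = 49.85 h.
Threshold 40 h → overtime 9 h 51 min, regular 40 h 0 min.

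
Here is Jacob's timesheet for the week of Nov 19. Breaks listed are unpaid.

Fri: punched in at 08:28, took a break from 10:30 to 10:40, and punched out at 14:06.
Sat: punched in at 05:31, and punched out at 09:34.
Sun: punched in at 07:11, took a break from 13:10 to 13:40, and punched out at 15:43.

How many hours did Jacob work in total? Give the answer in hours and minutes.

17 h 33 min

Fri: 08:28–14:06 = 5 h 38 min; less 10 min break → 5 h 28 min
Sat: 05:31–09:34 = 4 h 3 min
Sun: 07:11–15:43 = 8 h 32 min; less 30 min break → 8 h 2 min
Total: 5 h 28 min + 4 h 3 min + 8 h 2 min = 17 h 33 min.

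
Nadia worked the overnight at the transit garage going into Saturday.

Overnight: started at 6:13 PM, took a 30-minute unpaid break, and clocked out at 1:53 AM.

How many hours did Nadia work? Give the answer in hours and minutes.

7 h 10 min

Overnight: 6:13 PM → midnight = 5 h 47 min; midnight → 1:53 AM = 1 h 53 min; span 7 h 40 min; less 30 min break → 7 h 10 min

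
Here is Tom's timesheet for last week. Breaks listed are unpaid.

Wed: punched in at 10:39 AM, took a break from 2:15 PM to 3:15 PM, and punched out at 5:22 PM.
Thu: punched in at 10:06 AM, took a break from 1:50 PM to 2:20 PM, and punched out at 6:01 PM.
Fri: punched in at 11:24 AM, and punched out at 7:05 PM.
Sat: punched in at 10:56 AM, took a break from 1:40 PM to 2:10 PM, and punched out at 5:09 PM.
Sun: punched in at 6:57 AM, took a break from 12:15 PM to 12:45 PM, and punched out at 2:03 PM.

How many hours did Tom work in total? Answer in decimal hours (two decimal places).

Wed: 10:39 AM–5:22 PM = 6 h 43 min; less 60 min break → 5 h 43 min
Thu: 10:06 AM–6:01 PM = 7 h 55 min; less 30 min break → 7 h 25 min
Fri: 11:24 AM–7:05 PM = 7 h 41 min
Sat: 10:56 AM–5:09 PM = 6 h 13 min; less 30 min break → 5 h 43 min
Sun: 6:57 AM–2:03 PM = 7 h 6 min; less 30 min break → 6 h 36 min
Total: 5 h 43 min + 7 h 25 min + 7 h 41 min + 5 h 43 min + 6 h 36 min = 33 h 8 min.

33.13 hours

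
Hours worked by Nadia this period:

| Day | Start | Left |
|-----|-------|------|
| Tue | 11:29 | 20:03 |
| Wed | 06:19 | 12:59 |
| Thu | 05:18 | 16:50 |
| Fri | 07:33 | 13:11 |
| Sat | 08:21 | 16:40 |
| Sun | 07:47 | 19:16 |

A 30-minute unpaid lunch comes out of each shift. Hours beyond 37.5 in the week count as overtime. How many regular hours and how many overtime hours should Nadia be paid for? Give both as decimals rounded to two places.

Regular 37.50 hours, overtime 11.70 hours

Tue: 11:29–20:03 = 8 h 34 min; less 30 min break → 8 h 4 min
Wed: 06:19–12:59 = 6 h 40 min; less 30 min break → 6 h 10 min
Thu: 05:18–16:50 = 11 h 32 min; less 30 min break → 11 h 2 min
Fri: 07:33–13:11 = 5 h 38 min; less 30 min break → 5 h 8 min
Sat: 08:21–16:40 = 8 h 19 min; less 30 min break → 7 h 49 min
Sun: 07:47–19:16 = 11 h 29 min; less 30 min break → 10 h 59 min
Total worked: 49 h 12 min = 49.20 h.
Threshold 37.5 h → overtime 11 h 42 min, regular 37 h 30 min.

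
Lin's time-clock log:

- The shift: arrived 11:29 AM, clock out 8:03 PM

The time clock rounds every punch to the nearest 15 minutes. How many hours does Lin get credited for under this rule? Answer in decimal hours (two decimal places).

8.50 hours

The shift: in 11:29 AM→11:30 AM, out 8:03 PM→8:00 PM; 8 h 30 min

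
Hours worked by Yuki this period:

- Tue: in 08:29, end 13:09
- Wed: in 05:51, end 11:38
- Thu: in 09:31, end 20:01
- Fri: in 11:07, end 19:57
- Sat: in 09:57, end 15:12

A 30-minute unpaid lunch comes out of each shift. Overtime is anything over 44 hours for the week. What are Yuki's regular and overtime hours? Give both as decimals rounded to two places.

Tue: 08:29–13:09 = 4 h 40 min; less 30 min break → 4 h 10 min
Wed: 05:51–11:38 = 5 h 47 min; less 30 min break → 5 h 17 min
Thu: 09:31–20:01 = 10 h 30 min; less 30 min break → 10 h 0 min
Fri: 11:07–19:57 = 8 h 50 min; less 30 min break → 8 h 20 min
Sat: 09:57–15:12 = 5 h 15 min; less 30 min break → 4 h 45 min
Total worked: 32 h 32 min = 32.53 h.
Threshold 44 h → overtime 0 h 0 min, regular 32 h 32 min.

Regular 32.53 hours, overtime 0.00 hours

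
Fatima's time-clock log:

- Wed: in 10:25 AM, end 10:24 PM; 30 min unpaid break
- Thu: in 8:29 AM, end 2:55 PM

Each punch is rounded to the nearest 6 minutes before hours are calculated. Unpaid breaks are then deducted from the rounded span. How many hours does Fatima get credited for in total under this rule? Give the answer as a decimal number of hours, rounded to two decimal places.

Wed: in 10:25 AM→10:24 AM, out 10:24 PM→10:24 PM; 12 h 0 min − 30 min = 11 h 30 min
Thu: in 8:29 AM→8:30 AM, out 2:55 PM→2:54 PM; 6 h 24 min
Total credited: 17 h 54 min.

17.90 hours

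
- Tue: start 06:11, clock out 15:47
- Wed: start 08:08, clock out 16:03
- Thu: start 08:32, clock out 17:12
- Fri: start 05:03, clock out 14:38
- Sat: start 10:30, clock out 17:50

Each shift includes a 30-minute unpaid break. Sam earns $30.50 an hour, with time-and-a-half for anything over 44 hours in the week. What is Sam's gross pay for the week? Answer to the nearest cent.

$1238.30

Tue: 06:11–15:47 = 9 h 36 min; less 30 min break → 9 h 6 min
Wed: 08:08–16:03 = 7 h 55 min; less 30 min break → 7 h 25 min
Thu: 08:32–17:12 = 8 h 40 min; less 30 min break → 8 h 10 min
Fri: 05:03–14:38 = 9 h 35 min; less 30 min break → 9 h 5 min
Sat: 10:30–17:50 = 7 h 20 min; less 30 min break → 6 h 50 min
Total worked: 40 h 36 min = 2436 min.
Regular 40 h 36 min = 2436 min at $30.50/h; overtime 0 h 0 min = 0 min at $45.75/h.
Pay = (2436 × $30.50 + 0 × $45.75) ÷ 60 = $1238.30.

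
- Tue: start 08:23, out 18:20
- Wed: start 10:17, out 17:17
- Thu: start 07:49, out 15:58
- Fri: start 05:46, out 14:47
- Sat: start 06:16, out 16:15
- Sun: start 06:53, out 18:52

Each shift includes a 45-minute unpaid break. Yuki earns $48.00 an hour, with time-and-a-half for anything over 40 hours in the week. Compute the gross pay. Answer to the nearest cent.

$2754.00

Tue: 08:23–18:20 = 9 h 57 min; less 45 min break → 9 h 12 min
Wed: 10:17–17:17 = 7 h 0 min; less 45 min break → 6 h 15 min
Thu: 07:49–15:58 = 8 h 9 min; less 45 min break → 7 h 24 min
Fri: 05:46–14:47 = 9 h 1 min; less 45 min break → 8 h 16 min
Sat: 06:16–16:15 = 9 h 59 min; less 45 min break → 9 h 14 min
Sun: 06:53–18:52 = 11 h 59 min; less 45 min break → 11 h 14 min
Total worked: 51 h 35 min = 3095 min.
Regular 40 h 0 min = 2400 min at $48.00/h; overtime 11 h 35 min = 695 min at $72.00/h.
Pay = (2400 × $48.00 + 695 × $72.00) ÷ 60 = $2754.00.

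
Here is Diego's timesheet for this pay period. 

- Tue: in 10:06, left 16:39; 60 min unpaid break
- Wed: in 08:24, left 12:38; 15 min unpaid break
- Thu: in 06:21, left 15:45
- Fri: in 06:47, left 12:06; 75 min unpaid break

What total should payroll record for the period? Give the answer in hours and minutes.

Tue: 10:06–16:39 = 6 h 33 min; less 60 min break → 5 h 33 min
Wed: 08:24–12:38 = 4 h 14 min; less 15 min break → 3 h 59 min
Thu: 06:21–15:45 = 9 h 24 min
Fri: 06:47–12:06 = 5 h 19 min; less 75 min break → 4 h 4 min
Total: 5 h 33 min + 3 h 59 min + 9 h 24 min + 4 h 4 min = 23 h 0 min.

23 h 0 min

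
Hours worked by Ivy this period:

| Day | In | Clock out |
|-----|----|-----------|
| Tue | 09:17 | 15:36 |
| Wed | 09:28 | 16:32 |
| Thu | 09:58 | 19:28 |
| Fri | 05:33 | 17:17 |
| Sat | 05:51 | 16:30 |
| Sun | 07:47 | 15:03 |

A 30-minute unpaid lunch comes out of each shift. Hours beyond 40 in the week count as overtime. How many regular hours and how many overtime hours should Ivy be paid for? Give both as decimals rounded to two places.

Tue: 09:17–15:36 = 6 h 19 min; less 30 min break → 5 h 49 min
Wed: 09:28–16:32 = 7 h 4 min; less 30 min break → 6 h 34 min
Thu: 09:58–19:28 = 9 h 30 min; less 30 min break → 9 h 0 min
Fri: 05:33–17:17 = 11 h 44 min; less 30 min break → 11 h 14 min
Sat: 05:51–16:30 = 10 h 39 min; less 30 min break → 10 h 9 min
Sun: 07:47–15:03 = 7 h 16 min; less 30 min break → 6 h 46 min
Total worked: 49 h 32 min = 49.53 h.
Threshold 40 h → overtime 9 h 32 min, regular 40 h 0 min.

Regular 40.00 hours, overtime 9.53 hours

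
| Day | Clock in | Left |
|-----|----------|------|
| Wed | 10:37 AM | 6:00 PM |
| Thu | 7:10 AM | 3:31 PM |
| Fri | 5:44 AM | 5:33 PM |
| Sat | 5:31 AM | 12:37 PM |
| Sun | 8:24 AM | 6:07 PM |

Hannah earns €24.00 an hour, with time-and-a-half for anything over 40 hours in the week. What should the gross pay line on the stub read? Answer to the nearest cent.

Wed: 10:37 AM–6:00 PM = 7 h 23 min
Thu: 7:10 AM–3:31 PM = 8 h 21 min
Fri: 5:44 AM–5:33 PM = 11 h 49 min
Sat: 5:31 AM–12:37 PM = 7 h 6 min
Sun: 8:24 AM–6:07 PM = 9 h 43 min
Total worked: 44 h 22 min = 2662 min.
Regular 40 h 0 min = 2400 min at €24.00/h; overtime 4 h 22 min = 262 min at €36.00/h.
Pay = (2400 × €24.00 + 262 × €36.00) ÷ 60 = €1117.20.

€1117.20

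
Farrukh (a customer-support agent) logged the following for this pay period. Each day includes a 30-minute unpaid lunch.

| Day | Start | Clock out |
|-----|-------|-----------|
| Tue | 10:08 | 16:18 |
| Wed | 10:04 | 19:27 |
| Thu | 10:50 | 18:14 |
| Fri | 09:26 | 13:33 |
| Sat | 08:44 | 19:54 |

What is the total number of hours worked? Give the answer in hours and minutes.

35 h 44 min

Tue: 10:08–16:18 = 6 h 10 min; less 30 min break → 5 h 40 min
Wed: 10:04–19:27 = 9 h 23 min; less 30 min break → 8 h 53 min
Thu: 10:50–18:14 = 7 h 24 min; less 30 min break → 6 h 54 min
Fri: 09:26–13:33 = 4 h 7 min; less 30 min break → 3 h 37 min
Sat: 08:44–19:54 = 11 h 10 min; less 30 min break → 10 h 40 min
Total: 5 h 40 min + 8 h 53 min + 6 h 54 min + 3 h 37 min + 10 h 40 min = 35 h 44 min.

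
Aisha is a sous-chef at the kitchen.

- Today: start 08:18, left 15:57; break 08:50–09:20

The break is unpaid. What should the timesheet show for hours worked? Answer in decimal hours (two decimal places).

Today: 08:18–15:57 = 7 h 39 min; less 30 min break → 7 h 9 min

7.15 hours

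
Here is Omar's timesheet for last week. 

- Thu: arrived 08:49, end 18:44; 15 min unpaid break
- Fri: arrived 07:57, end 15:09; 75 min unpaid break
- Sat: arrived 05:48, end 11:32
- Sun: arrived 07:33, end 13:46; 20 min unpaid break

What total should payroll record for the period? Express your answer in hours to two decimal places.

Thu: 08:49–18:44 = 9 h 55 min; less 15 min break → 9 h 40 min
Fri: 07:57–15:09 = 7 h 12 min; less 75 min break → 5 h 57 min
Sat: 05:48–11:32 = 5 h 44 min
Sun: 07:33–13:46 = 6 h 13 min; less 20 min break → 5 h 53 min
Total: 9 h 40 min + 5 h 57 min + 5 h 44 min + 5 h 53 min = 27 h 14 min.

27.23 hours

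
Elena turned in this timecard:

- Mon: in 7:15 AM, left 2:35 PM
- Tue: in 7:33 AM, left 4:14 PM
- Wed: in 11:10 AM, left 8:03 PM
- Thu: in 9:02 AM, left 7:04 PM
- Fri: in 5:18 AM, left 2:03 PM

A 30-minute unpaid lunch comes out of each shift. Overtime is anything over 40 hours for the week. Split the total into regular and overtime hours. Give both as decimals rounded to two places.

Regular 40.00 hours, overtime 1.18 hours

Mon: 7:15 AM–2:35 PM = 7 h 20 min; less 30 min break → 6 h 50 min
Tue: 7:33 AM–4:14 PM = 8 h 41 min; less 30 min break → 8 h 11 min
Wed: 11:10 AM–8:03 PM = 8 h 53 min; less 30 min break → 8 h 23 min
Thu: 9:02 AM–7:04 PM = 10 h 2 min; less 30 min break → 9 h 32 min
Fri: 5:18 AM–2:03 PM = 8 h 45 min; less 30 min break → 8 h 15 min
Total worked: 41 h 11 min = 41.18 h.
Threshold 40 h → overtime 1 h 11 min, regular 40 h 0 min.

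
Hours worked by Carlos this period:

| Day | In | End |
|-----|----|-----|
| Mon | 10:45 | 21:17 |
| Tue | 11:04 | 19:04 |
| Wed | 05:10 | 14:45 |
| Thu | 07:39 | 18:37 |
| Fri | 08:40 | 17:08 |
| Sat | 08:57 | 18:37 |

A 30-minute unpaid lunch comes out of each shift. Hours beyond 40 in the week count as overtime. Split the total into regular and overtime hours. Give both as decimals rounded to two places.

Mon: 10:45–21:17 = 10 h 32 min; less 30 min break → 10 h 2 min
Tue: 11:04–19:04 = 8 h 0 min; less 30 min break → 7 h 30 min
Wed: 05:10–14:45 = 9 h 35 min; less 30 min break → 9 h 5 min
Thu: 07:39–18:37 = 10 h 58 min; less 30 min break → 10 h 28 min
Fri: 08:40–17:08 = 8 h 28 min; less 30 min break → 7 h 58 min
Sat: 08:57–18:37 = 9 h 40 min; less 30 min break → 9 h 10 min
Total worked: 54 h 13 min = 54.22 h.
Threshold 40 h → overtime 14 h 13 min, regular 40 h 0 min.

Regular 40.00 hours, overtime 14.22 hours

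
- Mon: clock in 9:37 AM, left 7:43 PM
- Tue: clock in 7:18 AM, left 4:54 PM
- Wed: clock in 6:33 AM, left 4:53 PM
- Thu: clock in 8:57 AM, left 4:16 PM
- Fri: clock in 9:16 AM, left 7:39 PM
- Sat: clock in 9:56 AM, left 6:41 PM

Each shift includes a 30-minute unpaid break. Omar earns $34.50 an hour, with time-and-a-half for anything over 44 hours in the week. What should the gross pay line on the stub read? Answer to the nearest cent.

Mon: 9:37 AM–7:43 PM = 10 h 6 min; less 30 min break → 9 h 36 min
Tue: 7:18 AM–4:54 PM = 9 h 36 min; less 30 min break → 9 h 6 min
Wed: 6:33 AM–4:53 PM = 10 h 20 min; less 30 min break → 9 h 50 min
Thu: 8:57 AM–4:16 PM = 7 h 19 min; less 30 min break → 6 h 49 min
Fri: 9:16 AM–7:39 PM = 10 h 23 min; less 30 min break → 9 h 53 min
Sat: 9:56 AM–6:41 PM = 8 h 45 min; less 30 min break → 8 h 15 min
Total worked: 53 h 29 min = 3209 min.
Regular 44 h 0 min = 2640 min at $34.50/h; overtime 9 h 29 min = 569 min at $51.75/h.
Pay = (2640 × $34.50 + 569 × $51.75) ÷ 60 = $2008.76.

$2008.76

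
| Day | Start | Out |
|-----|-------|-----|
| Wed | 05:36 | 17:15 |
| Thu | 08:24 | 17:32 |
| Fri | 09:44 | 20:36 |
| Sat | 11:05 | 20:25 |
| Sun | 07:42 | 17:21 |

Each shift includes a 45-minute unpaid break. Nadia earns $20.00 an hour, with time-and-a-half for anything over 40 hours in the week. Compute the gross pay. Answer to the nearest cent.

$1006.50

Wed: 05:36–17:15 = 11 h 39 min; less 45 min break → 10 h 54 min
Thu: 08:24–17:32 = 9 h 8 min; less 45 min break → 8 h 23 min
Fri: 09:44–20:36 = 10 h 52 min; less 45 min break → 10 h 7 min
Sat: 11:05–20:25 = 9 h 20 min; less 45 min break → 8 h 35 min
Sun: 07:42–17:21 = 9 h 39 min; less 45 min break → 8 h 54 min
Total worked: 46 h 53 min = 2813 min.
Regular 40 h 0 min = 2400 min at $20.00/h; overtime 6 h 53 min = 413 min at $30.00/h.
Pay = (2400 × $20.00 + 413 × $30.00) ÷ 60 = $1006.50.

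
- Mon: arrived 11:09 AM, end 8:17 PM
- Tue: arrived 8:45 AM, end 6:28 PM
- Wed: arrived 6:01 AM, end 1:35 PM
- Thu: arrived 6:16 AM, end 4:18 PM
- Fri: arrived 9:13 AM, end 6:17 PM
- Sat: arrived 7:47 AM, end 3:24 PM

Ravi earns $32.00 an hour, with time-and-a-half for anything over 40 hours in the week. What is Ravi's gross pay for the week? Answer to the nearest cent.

$1910.40

Mon: 11:09 AM–8:17 PM = 9 h 8 min
Tue: 8:45 AM–6:28 PM = 9 h 43 min
Wed: 6:01 AM–1:35 PM = 7 h 34 min
Thu: 6:16 AM–4:18 PM = 10 h 2 min
Fri: 9:13 AM–6:17 PM = 9 h 4 min
Sat: 7:47 AM–3:24 PM = 7 h 37 min
Total worked: 53 h 8 min = 3188 min.
Regular 40 h 0 min = 2400 min at $32.00/h; overtime 13 h 8 min = 788 min at $48.00/h.
Pay = (2400 × $32.00 + 788 × $48.00) ÷ 60 = $1910.40.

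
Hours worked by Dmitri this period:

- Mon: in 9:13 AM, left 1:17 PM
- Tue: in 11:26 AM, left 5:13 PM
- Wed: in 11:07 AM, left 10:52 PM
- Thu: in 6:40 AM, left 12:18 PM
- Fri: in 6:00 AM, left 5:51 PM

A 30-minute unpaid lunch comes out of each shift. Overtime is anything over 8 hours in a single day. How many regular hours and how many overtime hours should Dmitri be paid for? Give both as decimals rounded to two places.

Regular 29.98 hours, overtime 6.60 hours

Mon: 9:13 AM–1:17 PM = 4 h 4 min; less 30 min break → 3 h 34 min
Tue: 11:26 AM–5:13 PM = 5 h 47 min; less 30 min break → 5 h 17 min
Wed: 11:07 AM–10:52 PM = 11 h 45 min; less 30 min break → 11 h 15 min
Thu: 6:40 AM–12:18 PM = 5 h 38 min; less 30 min break → 5 h 8 min
Fri: 6:00 AM–5:51 PM = 11 h 51 min; less 30 min break → 11 h 21 min
Mon reg 3 h 34 min / OT 0 h 0 min; Tue reg 5 h 17 min / OT 0 h 0 min; Wed reg 8 h 0 min / OT 3 h 15 min; Thu reg 5 h 8 min / OT 0 h 0 min; Fri reg 8 h 0 min / OT 3 h 21 min.
Totals: regular 29 h 59 min, overtime 6 h 36 min.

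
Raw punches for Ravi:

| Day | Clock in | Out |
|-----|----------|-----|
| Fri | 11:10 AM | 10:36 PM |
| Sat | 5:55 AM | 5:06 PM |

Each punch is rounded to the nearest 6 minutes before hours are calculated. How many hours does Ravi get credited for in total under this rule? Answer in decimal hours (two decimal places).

Fri: in 11:10 AM→11:12 AM, out 10:36 PM→10:36 PM; 11 h 24 min
Sat: in 5:55 AM→5:54 AM, out 5:06 PM→5:06 PM; 11 h 12 min
Total credited: 22 h 36 min.

22.60 hours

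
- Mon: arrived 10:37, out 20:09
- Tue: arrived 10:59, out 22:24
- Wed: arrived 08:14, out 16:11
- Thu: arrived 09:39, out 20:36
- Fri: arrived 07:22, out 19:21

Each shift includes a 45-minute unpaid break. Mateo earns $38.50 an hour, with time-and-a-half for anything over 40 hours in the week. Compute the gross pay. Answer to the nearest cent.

Mon: 10:37–20:09 = 9 h 32 min; less 45 min break → 8 h 47 min
Tue: 10:59–22:24 = 11 h 25 min; less 45 min break → 10 h 40 min
Wed: 08:14–16:11 = 7 h 57 min; less 45 min break → 7 h 12 min
Thu: 09:39–20:36 = 10 h 57 min; less 45 min break → 10 h 12 min
Fri: 07:22–19:21 = 11 h 59 min; less 45 min break → 11 h 14 min
Total worked: 48 h 5 min = 2885 min.
Regular 40 h 0 min = 2400 min at $38.50/h; overtime 8 h 5 min = 485 min at $57.75/h.
Pay = (2400 × $38.50 + 485 × $57.75) ÷ 60 = $2006.81.

$2006.81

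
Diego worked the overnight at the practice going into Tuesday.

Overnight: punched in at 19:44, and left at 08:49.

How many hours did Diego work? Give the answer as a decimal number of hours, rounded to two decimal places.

Overnight: 19:44 → midnight = 4 h 16 min; midnight → 08:49 = 8 h 49 min; span 13 h 5 min

13.08 hours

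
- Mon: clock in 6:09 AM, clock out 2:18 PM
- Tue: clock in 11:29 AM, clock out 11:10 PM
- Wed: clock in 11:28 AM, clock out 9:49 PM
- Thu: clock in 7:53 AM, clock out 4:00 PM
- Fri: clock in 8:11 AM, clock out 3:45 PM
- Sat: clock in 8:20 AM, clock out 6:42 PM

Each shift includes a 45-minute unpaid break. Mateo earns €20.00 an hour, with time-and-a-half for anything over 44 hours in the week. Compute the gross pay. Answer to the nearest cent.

Mon: 6:09 AM–2:18 PM = 8 h 9 min; less 45 min break → 7 h 24 min
Tue: 11:29 AM–11:10 PM = 11 h 41 min; less 45 min break → 10 h 56 min
Wed: 11:28 AM–9:49 PM = 10 h 21 min; less 45 min break → 9 h 36 min
Thu: 7:53 AM–4:00 PM = 8 h 7 min; less 45 min break → 7 h 22 min
Fri: 8:11 AM–3:45 PM = 7 h 34 min; less 45 min break → 6 h 49 min
Sat: 8:20 AM–6:42 PM = 10 h 22 min; less 45 min break → 9 h 37 min
Total worked: 51 h 44 min = 3104 min.
Regular 44 h 0 min = 2640 min at €20.00/h; overtime 7 h 44 min = 464 min at €30.00/h.
Pay = (2640 × €20.00 + 464 × €30.00) ÷ 60 = €1112.00.

€1112.00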